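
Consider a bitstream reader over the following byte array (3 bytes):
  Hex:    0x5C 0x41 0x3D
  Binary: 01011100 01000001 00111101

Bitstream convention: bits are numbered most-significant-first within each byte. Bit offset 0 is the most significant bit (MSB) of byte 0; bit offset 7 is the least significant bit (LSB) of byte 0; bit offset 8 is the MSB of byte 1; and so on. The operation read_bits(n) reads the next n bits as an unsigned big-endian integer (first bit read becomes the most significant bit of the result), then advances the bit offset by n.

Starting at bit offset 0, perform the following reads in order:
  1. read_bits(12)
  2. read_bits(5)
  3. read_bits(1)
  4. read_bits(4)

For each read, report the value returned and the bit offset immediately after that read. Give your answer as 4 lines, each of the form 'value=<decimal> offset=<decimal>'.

Answer: value=1476 offset=12
value=2 offset=17
value=0 offset=18
value=15 offset=22

Derivation:
Read 1: bits[0:12] width=12 -> value=1476 (bin 010111000100); offset now 12 = byte 1 bit 4; 12 bits remain
Read 2: bits[12:17] width=5 -> value=2 (bin 00010); offset now 17 = byte 2 bit 1; 7 bits remain
Read 3: bits[17:18] width=1 -> value=0 (bin 0); offset now 18 = byte 2 bit 2; 6 bits remain
Read 4: bits[18:22] width=4 -> value=15 (bin 1111); offset now 22 = byte 2 bit 6; 2 bits remain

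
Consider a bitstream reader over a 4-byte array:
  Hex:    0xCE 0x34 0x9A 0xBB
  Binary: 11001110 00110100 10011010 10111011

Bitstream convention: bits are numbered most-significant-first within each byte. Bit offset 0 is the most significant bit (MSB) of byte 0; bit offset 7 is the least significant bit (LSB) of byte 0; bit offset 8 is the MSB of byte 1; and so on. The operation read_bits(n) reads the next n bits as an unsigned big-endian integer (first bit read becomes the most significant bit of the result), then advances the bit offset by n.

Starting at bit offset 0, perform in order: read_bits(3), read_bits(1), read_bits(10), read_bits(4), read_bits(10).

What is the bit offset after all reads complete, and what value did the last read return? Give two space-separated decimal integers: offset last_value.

Read 1: bits[0:3] width=3 -> value=6 (bin 110); offset now 3 = byte 0 bit 3; 29 bits remain
Read 2: bits[3:4] width=1 -> value=0 (bin 0); offset now 4 = byte 0 bit 4; 28 bits remain
Read 3: bits[4:14] width=10 -> value=909 (bin 1110001101); offset now 14 = byte 1 bit 6; 18 bits remain
Read 4: bits[14:18] width=4 -> value=2 (bin 0010); offset now 18 = byte 2 bit 2; 14 bits remain
Read 5: bits[18:28] width=10 -> value=427 (bin 0110101011); offset now 28 = byte 3 bit 4; 4 bits remain

Answer: 28 427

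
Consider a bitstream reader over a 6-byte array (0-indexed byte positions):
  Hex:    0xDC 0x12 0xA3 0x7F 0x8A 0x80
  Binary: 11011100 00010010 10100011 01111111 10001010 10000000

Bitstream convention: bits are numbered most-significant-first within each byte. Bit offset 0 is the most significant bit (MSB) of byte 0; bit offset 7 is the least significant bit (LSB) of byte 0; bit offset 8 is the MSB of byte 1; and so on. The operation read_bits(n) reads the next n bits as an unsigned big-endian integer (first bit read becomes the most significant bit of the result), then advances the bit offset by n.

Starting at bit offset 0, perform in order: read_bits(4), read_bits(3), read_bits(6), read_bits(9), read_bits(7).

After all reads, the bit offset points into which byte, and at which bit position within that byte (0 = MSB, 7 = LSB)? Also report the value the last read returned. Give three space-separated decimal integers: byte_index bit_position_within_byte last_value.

Answer: 3 5 111

Derivation:
Read 1: bits[0:4] width=4 -> value=13 (bin 1101); offset now 4 = byte 0 bit 4; 44 bits remain
Read 2: bits[4:7] width=3 -> value=6 (bin 110); offset now 7 = byte 0 bit 7; 41 bits remain
Read 3: bits[7:13] width=6 -> value=2 (bin 000010); offset now 13 = byte 1 bit 5; 35 bits remain
Read 4: bits[13:22] width=9 -> value=168 (bin 010101000); offset now 22 = byte 2 bit 6; 26 bits remain
Read 5: bits[22:29] width=7 -> value=111 (bin 1101111); offset now 29 = byte 3 bit 5; 19 bits remain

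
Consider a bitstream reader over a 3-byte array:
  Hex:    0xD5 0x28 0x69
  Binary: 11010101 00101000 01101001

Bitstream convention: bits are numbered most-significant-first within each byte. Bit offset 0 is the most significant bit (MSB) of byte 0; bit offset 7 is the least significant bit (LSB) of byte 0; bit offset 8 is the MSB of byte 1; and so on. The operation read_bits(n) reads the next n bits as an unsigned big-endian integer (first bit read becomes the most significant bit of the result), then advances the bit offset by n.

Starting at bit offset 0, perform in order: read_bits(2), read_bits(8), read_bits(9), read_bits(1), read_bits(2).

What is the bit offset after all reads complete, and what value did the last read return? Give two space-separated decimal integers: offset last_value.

Read 1: bits[0:2] width=2 -> value=3 (bin 11); offset now 2 = byte 0 bit 2; 22 bits remain
Read 2: bits[2:10] width=8 -> value=84 (bin 01010100); offset now 10 = byte 1 bit 2; 14 bits remain
Read 3: bits[10:19] width=9 -> value=323 (bin 101000011); offset now 19 = byte 2 bit 3; 5 bits remain
Read 4: bits[19:20] width=1 -> value=0 (bin 0); offset now 20 = byte 2 bit 4; 4 bits remain
Read 5: bits[20:22] width=2 -> value=2 (bin 10); offset now 22 = byte 2 bit 6; 2 bits remain

Answer: 22 2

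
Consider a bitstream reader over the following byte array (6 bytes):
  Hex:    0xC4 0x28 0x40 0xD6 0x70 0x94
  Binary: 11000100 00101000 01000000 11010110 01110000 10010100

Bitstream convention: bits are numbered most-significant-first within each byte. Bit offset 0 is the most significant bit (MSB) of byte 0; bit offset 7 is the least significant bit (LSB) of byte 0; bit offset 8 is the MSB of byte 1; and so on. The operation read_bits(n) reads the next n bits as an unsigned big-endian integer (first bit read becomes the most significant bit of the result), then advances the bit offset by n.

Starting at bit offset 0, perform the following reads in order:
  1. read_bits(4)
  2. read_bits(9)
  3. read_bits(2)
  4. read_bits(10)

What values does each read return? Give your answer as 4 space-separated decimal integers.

Read 1: bits[0:4] width=4 -> value=12 (bin 1100); offset now 4 = byte 0 bit 4; 44 bits remain
Read 2: bits[4:13] width=9 -> value=133 (bin 010000101); offset now 13 = byte 1 bit 5; 35 bits remain
Read 3: bits[13:15] width=2 -> value=0 (bin 00); offset now 15 = byte 1 bit 7; 33 bits remain
Read 4: bits[15:25] width=10 -> value=129 (bin 0010000001); offset now 25 = byte 3 bit 1; 23 bits remain

Answer: 12 133 0 129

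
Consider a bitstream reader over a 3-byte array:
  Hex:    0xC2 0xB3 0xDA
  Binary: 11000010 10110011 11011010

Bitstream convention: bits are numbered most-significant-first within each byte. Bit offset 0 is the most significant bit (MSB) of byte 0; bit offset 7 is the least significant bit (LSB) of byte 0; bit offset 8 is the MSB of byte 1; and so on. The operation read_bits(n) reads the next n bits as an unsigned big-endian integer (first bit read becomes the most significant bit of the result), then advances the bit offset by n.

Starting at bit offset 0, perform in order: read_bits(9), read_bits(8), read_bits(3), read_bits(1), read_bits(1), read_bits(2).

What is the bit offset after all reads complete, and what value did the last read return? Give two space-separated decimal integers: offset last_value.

Read 1: bits[0:9] width=9 -> value=389 (bin 110000101); offset now 9 = byte 1 bit 1; 15 bits remain
Read 2: bits[9:17] width=8 -> value=103 (bin 01100111); offset now 17 = byte 2 bit 1; 7 bits remain
Read 3: bits[17:20] width=3 -> value=5 (bin 101); offset now 20 = byte 2 bit 4; 4 bits remain
Read 4: bits[20:21] width=1 -> value=1 (bin 1); offset now 21 = byte 2 bit 5; 3 bits remain
Read 5: bits[21:22] width=1 -> value=0 (bin 0); offset now 22 = byte 2 bit 6; 2 bits remain
Read 6: bits[22:24] width=2 -> value=2 (bin 10); offset now 24 = byte 3 bit 0; 0 bits remain

Answer: 24 2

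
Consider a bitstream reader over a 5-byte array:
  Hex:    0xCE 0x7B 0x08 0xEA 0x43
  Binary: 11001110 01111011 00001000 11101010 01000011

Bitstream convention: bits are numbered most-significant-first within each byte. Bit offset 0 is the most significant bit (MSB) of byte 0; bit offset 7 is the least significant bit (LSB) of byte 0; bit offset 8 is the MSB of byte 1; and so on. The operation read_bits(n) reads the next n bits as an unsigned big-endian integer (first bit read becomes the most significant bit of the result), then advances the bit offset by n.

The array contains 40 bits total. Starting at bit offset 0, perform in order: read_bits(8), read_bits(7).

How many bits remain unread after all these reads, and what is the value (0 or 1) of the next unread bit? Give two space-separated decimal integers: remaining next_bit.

Answer: 25 1

Derivation:
Read 1: bits[0:8] width=8 -> value=206 (bin 11001110); offset now 8 = byte 1 bit 0; 32 bits remain
Read 2: bits[8:15] width=7 -> value=61 (bin 0111101); offset now 15 = byte 1 bit 7; 25 bits remain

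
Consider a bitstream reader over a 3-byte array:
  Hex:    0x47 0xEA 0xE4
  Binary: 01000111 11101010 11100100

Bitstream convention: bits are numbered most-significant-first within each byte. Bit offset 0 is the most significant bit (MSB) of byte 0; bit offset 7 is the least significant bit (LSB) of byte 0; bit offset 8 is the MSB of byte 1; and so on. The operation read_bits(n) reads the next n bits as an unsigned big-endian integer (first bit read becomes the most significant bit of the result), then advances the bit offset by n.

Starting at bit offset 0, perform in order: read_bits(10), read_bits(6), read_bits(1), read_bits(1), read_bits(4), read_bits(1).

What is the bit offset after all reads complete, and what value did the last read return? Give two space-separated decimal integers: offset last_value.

Read 1: bits[0:10] width=10 -> value=287 (bin 0100011111); offset now 10 = byte 1 bit 2; 14 bits remain
Read 2: bits[10:16] width=6 -> value=42 (bin 101010); offset now 16 = byte 2 bit 0; 8 bits remain
Read 3: bits[16:17] width=1 -> value=1 (bin 1); offset now 17 = byte 2 bit 1; 7 bits remain
Read 4: bits[17:18] width=1 -> value=1 (bin 1); offset now 18 = byte 2 bit 2; 6 bits remain
Read 5: bits[18:22] width=4 -> value=9 (bin 1001); offset now 22 = byte 2 bit 6; 2 bits remain
Read 6: bits[22:23] width=1 -> value=0 (bin 0); offset now 23 = byte 2 bit 7; 1 bits remain

Answer: 23 0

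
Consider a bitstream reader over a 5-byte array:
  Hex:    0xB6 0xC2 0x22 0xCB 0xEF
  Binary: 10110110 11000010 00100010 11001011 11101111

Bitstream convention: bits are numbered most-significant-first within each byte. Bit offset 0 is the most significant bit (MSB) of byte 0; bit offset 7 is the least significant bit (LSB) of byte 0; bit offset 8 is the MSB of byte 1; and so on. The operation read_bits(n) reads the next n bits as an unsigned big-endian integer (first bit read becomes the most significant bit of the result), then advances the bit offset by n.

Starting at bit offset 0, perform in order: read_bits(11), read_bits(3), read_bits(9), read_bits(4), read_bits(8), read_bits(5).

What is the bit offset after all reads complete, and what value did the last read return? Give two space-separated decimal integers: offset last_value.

Answer: 40 15

Derivation:
Read 1: bits[0:11] width=11 -> value=1462 (bin 10110110110); offset now 11 = byte 1 bit 3; 29 bits remain
Read 2: bits[11:14] width=3 -> value=0 (bin 000); offset now 14 = byte 1 bit 6; 26 bits remain
Read 3: bits[14:23] width=9 -> value=273 (bin 100010001); offset now 23 = byte 2 bit 7; 17 bits remain
Read 4: bits[23:27] width=4 -> value=6 (bin 0110); offset now 27 = byte 3 bit 3; 13 bits remain
Read 5: bits[27:35] width=8 -> value=95 (bin 01011111); offset now 35 = byte 4 bit 3; 5 bits remain
Read 6: bits[35:40] width=5 -> value=15 (bin 01111); offset now 40 = byte 5 bit 0; 0 bits remain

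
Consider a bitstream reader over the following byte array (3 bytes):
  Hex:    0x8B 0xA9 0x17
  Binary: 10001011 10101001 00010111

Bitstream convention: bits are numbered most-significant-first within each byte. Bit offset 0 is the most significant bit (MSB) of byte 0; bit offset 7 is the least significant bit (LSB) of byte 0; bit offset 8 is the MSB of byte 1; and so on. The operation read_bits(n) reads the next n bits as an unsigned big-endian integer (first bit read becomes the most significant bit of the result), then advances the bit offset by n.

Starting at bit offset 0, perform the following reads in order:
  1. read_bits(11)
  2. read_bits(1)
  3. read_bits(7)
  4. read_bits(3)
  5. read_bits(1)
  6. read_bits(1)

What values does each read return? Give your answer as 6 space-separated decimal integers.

Answer: 1117 0 72 5 1 1

Derivation:
Read 1: bits[0:11] width=11 -> value=1117 (bin 10001011101); offset now 11 = byte 1 bit 3; 13 bits remain
Read 2: bits[11:12] width=1 -> value=0 (bin 0); offset now 12 = byte 1 bit 4; 12 bits remain
Read 3: bits[12:19] width=7 -> value=72 (bin 1001000); offset now 19 = byte 2 bit 3; 5 bits remain
Read 4: bits[19:22] width=3 -> value=5 (bin 101); offset now 22 = byte 2 bit 6; 2 bits remain
Read 5: bits[22:23] width=1 -> value=1 (bin 1); offset now 23 = byte 2 bit 7; 1 bits remain
Read 6: bits[23:24] width=1 -> value=1 (bin 1); offset now 24 = byte 3 bit 0; 0 bits remain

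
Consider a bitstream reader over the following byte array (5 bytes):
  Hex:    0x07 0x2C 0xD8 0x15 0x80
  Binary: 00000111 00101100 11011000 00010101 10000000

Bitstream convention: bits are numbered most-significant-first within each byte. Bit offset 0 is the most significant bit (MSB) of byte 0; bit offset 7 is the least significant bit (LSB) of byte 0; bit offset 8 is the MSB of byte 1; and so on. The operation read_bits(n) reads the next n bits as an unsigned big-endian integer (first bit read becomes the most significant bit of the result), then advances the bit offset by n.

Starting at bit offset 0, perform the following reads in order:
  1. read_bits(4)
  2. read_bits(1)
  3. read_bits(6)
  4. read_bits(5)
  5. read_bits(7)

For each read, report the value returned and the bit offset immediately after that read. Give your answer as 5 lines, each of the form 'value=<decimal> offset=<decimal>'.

Read 1: bits[0:4] width=4 -> value=0 (bin 0000); offset now 4 = byte 0 bit 4; 36 bits remain
Read 2: bits[4:5] width=1 -> value=0 (bin 0); offset now 5 = byte 0 bit 5; 35 bits remain
Read 3: bits[5:11] width=6 -> value=57 (bin 111001); offset now 11 = byte 1 bit 3; 29 bits remain
Read 4: bits[11:16] width=5 -> value=12 (bin 01100); offset now 16 = byte 2 bit 0; 24 bits remain
Read 5: bits[16:23] width=7 -> value=108 (bin 1101100); offset now 23 = byte 2 bit 7; 17 bits remain

Answer: value=0 offset=4
value=0 offset=5
value=57 offset=11
value=12 offset=16
value=108 offset=23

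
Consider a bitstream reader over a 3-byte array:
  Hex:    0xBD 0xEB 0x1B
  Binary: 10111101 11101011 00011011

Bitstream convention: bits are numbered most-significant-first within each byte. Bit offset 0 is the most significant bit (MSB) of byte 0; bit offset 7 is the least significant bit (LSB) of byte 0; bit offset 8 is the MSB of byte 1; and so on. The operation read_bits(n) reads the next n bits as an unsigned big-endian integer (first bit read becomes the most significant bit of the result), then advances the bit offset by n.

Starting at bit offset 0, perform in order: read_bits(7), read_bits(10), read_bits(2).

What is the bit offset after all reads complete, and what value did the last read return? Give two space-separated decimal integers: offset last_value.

Answer: 19 0

Derivation:
Read 1: bits[0:7] width=7 -> value=94 (bin 1011110); offset now 7 = byte 0 bit 7; 17 bits remain
Read 2: bits[7:17] width=10 -> value=982 (bin 1111010110); offset now 17 = byte 2 bit 1; 7 bits remain
Read 3: bits[17:19] width=2 -> value=0 (bin 00); offset now 19 = byte 2 bit 3; 5 bits remain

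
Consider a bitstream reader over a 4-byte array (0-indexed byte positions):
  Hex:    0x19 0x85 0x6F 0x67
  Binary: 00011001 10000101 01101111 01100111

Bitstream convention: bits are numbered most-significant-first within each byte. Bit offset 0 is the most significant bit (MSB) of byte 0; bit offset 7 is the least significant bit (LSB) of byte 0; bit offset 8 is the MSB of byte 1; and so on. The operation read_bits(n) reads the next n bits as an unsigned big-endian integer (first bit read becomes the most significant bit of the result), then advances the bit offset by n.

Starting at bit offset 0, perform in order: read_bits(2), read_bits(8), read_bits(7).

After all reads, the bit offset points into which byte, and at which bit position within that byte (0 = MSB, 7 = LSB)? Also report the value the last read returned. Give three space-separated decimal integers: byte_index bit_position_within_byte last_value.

Answer: 2 1 10

Derivation:
Read 1: bits[0:2] width=2 -> value=0 (bin 00); offset now 2 = byte 0 bit 2; 30 bits remain
Read 2: bits[2:10] width=8 -> value=102 (bin 01100110); offset now 10 = byte 1 bit 2; 22 bits remain
Read 3: bits[10:17] width=7 -> value=10 (bin 0001010); offset now 17 = byte 2 bit 1; 15 bits remain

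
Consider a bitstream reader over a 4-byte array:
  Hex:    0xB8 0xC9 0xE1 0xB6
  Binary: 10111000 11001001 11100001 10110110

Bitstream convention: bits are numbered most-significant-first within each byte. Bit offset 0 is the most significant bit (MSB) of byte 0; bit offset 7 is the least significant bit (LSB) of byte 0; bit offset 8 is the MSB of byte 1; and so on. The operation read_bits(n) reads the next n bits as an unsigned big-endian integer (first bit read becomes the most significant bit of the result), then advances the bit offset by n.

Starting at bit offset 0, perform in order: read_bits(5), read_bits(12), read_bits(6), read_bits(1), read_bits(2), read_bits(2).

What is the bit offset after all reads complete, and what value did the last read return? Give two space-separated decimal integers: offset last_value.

Read 1: bits[0:5] width=5 -> value=23 (bin 10111); offset now 5 = byte 0 bit 5; 27 bits remain
Read 2: bits[5:17] width=12 -> value=403 (bin 000110010011); offset now 17 = byte 2 bit 1; 15 bits remain
Read 3: bits[17:23] width=6 -> value=48 (bin 110000); offset now 23 = byte 2 bit 7; 9 bits remain
Read 4: bits[23:24] width=1 -> value=1 (bin 1); offset now 24 = byte 3 bit 0; 8 bits remain
Read 5: bits[24:26] width=2 -> value=2 (bin 10); offset now 26 = byte 3 bit 2; 6 bits remain
Read 6: bits[26:28] width=2 -> value=3 (bin 11); offset now 28 = byte 3 bit 4; 4 bits remain

Answer: 28 3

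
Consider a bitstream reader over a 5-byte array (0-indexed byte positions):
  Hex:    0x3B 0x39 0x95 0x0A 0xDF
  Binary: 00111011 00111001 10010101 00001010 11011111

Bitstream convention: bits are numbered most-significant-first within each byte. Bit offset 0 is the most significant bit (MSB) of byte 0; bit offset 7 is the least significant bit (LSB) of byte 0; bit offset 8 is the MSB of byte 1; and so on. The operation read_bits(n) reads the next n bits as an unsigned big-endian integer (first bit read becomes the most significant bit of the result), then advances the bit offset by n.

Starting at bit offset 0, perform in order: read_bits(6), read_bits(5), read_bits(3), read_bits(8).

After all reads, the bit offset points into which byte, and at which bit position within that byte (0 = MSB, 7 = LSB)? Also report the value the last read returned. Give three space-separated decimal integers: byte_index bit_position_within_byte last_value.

Read 1: bits[0:6] width=6 -> value=14 (bin 001110); offset now 6 = byte 0 bit 6; 34 bits remain
Read 2: bits[6:11] width=5 -> value=25 (bin 11001); offset now 11 = byte 1 bit 3; 29 bits remain
Read 3: bits[11:14] width=3 -> value=6 (bin 110); offset now 14 = byte 1 bit 6; 26 bits remain
Read 4: bits[14:22] width=8 -> value=101 (bin 01100101); offset now 22 = byte 2 bit 6; 18 bits remain

Answer: 2 6 101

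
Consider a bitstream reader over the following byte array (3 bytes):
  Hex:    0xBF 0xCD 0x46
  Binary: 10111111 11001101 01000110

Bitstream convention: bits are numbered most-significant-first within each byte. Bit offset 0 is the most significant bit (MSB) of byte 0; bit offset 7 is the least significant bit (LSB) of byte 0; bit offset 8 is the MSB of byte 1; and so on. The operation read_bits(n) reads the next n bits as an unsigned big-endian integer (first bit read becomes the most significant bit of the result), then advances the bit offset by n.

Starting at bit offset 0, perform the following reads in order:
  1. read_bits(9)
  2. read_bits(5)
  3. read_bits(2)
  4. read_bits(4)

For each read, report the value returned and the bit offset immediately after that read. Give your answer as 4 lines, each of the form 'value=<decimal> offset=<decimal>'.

Read 1: bits[0:9] width=9 -> value=383 (bin 101111111); offset now 9 = byte 1 bit 1; 15 bits remain
Read 2: bits[9:14] width=5 -> value=19 (bin 10011); offset now 14 = byte 1 bit 6; 10 bits remain
Read 3: bits[14:16] width=2 -> value=1 (bin 01); offset now 16 = byte 2 bit 0; 8 bits remain
Read 4: bits[16:20] width=4 -> value=4 (bin 0100); offset now 20 = byte 2 bit 4; 4 bits remain

Answer: value=383 offset=9
value=19 offset=14
value=1 offset=16
value=4 offset=20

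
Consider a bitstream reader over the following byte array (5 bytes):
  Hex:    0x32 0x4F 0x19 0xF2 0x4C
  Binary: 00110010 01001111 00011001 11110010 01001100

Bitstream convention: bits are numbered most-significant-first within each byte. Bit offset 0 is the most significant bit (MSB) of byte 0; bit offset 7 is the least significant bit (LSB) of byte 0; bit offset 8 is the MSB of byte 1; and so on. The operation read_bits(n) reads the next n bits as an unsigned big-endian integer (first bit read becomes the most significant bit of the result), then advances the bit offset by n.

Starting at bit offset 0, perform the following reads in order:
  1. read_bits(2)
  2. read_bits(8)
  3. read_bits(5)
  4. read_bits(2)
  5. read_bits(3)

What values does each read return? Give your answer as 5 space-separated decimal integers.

Read 1: bits[0:2] width=2 -> value=0 (bin 00); offset now 2 = byte 0 bit 2; 38 bits remain
Read 2: bits[2:10] width=8 -> value=201 (bin 11001001); offset now 10 = byte 1 bit 2; 30 bits remain
Read 3: bits[10:15] width=5 -> value=7 (bin 00111); offset now 15 = byte 1 bit 7; 25 bits remain
Read 4: bits[15:17] width=2 -> value=2 (bin 10); offset now 17 = byte 2 bit 1; 23 bits remain
Read 5: bits[17:20] width=3 -> value=1 (bin 001); offset now 20 = byte 2 bit 4; 20 bits remain

Answer: 0 201 7 2 1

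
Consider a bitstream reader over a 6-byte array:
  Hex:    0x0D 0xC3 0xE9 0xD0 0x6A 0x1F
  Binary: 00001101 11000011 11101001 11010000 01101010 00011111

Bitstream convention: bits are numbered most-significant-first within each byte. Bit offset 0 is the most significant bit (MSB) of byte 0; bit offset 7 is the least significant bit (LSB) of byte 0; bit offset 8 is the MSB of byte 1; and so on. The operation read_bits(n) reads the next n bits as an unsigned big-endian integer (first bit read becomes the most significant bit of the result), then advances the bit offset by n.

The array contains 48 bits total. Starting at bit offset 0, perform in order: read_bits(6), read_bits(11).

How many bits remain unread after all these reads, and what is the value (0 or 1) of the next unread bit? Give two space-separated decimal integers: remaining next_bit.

Read 1: bits[0:6] width=6 -> value=3 (bin 000011); offset now 6 = byte 0 bit 6; 42 bits remain
Read 2: bits[6:17] width=11 -> value=903 (bin 01110000111); offset now 17 = byte 2 bit 1; 31 bits remain

Answer: 31 1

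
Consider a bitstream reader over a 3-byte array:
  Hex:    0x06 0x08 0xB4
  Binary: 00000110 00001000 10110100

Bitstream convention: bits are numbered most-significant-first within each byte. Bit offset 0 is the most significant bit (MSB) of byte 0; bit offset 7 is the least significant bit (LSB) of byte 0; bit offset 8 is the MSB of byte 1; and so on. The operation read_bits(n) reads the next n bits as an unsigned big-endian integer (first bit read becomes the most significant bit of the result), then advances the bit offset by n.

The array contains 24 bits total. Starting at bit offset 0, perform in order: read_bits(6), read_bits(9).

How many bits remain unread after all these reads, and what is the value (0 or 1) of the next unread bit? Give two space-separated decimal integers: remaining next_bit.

Read 1: bits[0:6] width=6 -> value=1 (bin 000001); offset now 6 = byte 0 bit 6; 18 bits remain
Read 2: bits[6:15] width=9 -> value=260 (bin 100000100); offset now 15 = byte 1 bit 7; 9 bits remain

Answer: 9 0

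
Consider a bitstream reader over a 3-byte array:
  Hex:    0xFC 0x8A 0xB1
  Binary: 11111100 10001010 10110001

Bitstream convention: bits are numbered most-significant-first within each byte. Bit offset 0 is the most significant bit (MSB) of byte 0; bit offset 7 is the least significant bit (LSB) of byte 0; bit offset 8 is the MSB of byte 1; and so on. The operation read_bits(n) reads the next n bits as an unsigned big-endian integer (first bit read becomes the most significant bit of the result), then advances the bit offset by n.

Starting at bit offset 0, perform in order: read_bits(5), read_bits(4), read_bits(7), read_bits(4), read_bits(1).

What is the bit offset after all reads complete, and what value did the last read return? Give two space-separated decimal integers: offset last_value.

Read 1: bits[0:5] width=5 -> value=31 (bin 11111); offset now 5 = byte 0 bit 5; 19 bits remain
Read 2: bits[5:9] width=4 -> value=9 (bin 1001); offset now 9 = byte 1 bit 1; 15 bits remain
Read 3: bits[9:16] width=7 -> value=10 (bin 0001010); offset now 16 = byte 2 bit 0; 8 bits remain
Read 4: bits[16:20] width=4 -> value=11 (bin 1011); offset now 20 = byte 2 bit 4; 4 bits remain
Read 5: bits[20:21] width=1 -> value=0 (bin 0); offset now 21 = byte 2 bit 5; 3 bits remain

Answer: 21 0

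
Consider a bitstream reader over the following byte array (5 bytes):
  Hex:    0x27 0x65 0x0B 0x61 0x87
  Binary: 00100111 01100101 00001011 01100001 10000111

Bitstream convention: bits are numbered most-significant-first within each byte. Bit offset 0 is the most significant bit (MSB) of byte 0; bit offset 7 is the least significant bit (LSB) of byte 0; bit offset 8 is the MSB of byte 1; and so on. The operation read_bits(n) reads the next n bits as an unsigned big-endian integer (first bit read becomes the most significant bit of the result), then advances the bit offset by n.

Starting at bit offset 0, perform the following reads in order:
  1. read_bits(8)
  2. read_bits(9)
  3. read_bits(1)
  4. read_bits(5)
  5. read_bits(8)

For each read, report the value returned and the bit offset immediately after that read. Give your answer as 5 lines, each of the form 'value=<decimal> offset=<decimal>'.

Answer: value=39 offset=8
value=202 offset=17
value=0 offset=18
value=5 offset=23
value=176 offset=31

Derivation:
Read 1: bits[0:8] width=8 -> value=39 (bin 00100111); offset now 8 = byte 1 bit 0; 32 bits remain
Read 2: bits[8:17] width=9 -> value=202 (bin 011001010); offset now 17 = byte 2 bit 1; 23 bits remain
Read 3: bits[17:18] width=1 -> value=0 (bin 0); offset now 18 = byte 2 bit 2; 22 bits remain
Read 4: bits[18:23] width=5 -> value=5 (bin 00101); offset now 23 = byte 2 bit 7; 17 bits remain
Read 5: bits[23:31] width=8 -> value=176 (bin 10110000); offset now 31 = byte 3 bit 7; 9 bits remain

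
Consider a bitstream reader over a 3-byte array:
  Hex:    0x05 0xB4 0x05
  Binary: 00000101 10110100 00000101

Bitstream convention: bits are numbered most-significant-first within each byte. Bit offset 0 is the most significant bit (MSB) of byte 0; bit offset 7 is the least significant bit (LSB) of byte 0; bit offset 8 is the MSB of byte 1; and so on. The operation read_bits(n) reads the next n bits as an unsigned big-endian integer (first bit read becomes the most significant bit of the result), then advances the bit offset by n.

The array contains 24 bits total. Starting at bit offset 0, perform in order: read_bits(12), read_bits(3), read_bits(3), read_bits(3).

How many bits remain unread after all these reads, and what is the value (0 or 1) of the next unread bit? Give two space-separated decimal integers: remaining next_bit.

Read 1: bits[0:12] width=12 -> value=91 (bin 000001011011); offset now 12 = byte 1 bit 4; 12 bits remain
Read 2: bits[12:15] width=3 -> value=2 (bin 010); offset now 15 = byte 1 bit 7; 9 bits remain
Read 3: bits[15:18] width=3 -> value=0 (bin 000); offset now 18 = byte 2 bit 2; 6 bits remain
Read 4: bits[18:21] width=3 -> value=0 (bin 000); offset now 21 = byte 2 bit 5; 3 bits remain

Answer: 3 1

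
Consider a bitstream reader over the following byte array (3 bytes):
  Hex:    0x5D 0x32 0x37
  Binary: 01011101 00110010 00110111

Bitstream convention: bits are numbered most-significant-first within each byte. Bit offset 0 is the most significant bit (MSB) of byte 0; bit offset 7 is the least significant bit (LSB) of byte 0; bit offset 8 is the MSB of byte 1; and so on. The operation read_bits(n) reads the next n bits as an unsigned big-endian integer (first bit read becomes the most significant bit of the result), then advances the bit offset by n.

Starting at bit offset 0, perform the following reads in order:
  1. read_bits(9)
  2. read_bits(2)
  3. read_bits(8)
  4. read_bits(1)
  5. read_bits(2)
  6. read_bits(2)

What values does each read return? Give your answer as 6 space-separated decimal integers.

Read 1: bits[0:9] width=9 -> value=186 (bin 010111010); offset now 9 = byte 1 bit 1; 15 bits remain
Read 2: bits[9:11] width=2 -> value=1 (bin 01); offset now 11 = byte 1 bit 3; 13 bits remain
Read 3: bits[11:19] width=8 -> value=145 (bin 10010001); offset now 19 = byte 2 bit 3; 5 bits remain
Read 4: bits[19:20] width=1 -> value=1 (bin 1); offset now 20 = byte 2 bit 4; 4 bits remain
Read 5: bits[20:22] width=2 -> value=1 (bin 01); offset now 22 = byte 2 bit 6; 2 bits remain
Read 6: bits[22:24] width=2 -> value=3 (bin 11); offset now 24 = byte 3 bit 0; 0 bits remain

Answer: 186 1 145 1 1 3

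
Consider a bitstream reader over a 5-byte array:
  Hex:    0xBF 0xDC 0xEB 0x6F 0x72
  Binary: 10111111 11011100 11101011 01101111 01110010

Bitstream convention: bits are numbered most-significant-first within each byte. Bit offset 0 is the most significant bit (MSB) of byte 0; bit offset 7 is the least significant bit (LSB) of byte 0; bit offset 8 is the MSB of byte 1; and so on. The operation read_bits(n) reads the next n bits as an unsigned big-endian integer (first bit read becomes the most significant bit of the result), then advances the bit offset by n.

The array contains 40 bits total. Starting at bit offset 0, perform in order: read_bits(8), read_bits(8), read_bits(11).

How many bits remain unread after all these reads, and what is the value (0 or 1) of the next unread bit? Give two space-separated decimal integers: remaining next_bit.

Read 1: bits[0:8] width=8 -> value=191 (bin 10111111); offset now 8 = byte 1 bit 0; 32 bits remain
Read 2: bits[8:16] width=8 -> value=220 (bin 11011100); offset now 16 = byte 2 bit 0; 24 bits remain
Read 3: bits[16:27] width=11 -> value=1883 (bin 11101011011); offset now 27 = byte 3 bit 3; 13 bits remain

Answer: 13 0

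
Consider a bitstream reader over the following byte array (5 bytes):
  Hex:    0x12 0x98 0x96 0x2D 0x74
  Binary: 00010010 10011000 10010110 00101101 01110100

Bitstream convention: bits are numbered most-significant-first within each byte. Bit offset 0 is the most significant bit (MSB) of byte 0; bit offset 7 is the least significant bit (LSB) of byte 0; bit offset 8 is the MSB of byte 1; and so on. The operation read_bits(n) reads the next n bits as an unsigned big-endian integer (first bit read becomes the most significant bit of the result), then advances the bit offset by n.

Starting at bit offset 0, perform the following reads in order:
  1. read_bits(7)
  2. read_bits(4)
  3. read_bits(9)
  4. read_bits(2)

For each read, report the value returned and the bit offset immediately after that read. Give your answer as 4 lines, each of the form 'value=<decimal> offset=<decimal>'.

Read 1: bits[0:7] width=7 -> value=9 (bin 0001001); offset now 7 = byte 0 bit 7; 33 bits remain
Read 2: bits[7:11] width=4 -> value=4 (bin 0100); offset now 11 = byte 1 bit 3; 29 bits remain
Read 3: bits[11:20] width=9 -> value=393 (bin 110001001); offset now 20 = byte 2 bit 4; 20 bits remain
Read 4: bits[20:22] width=2 -> value=1 (bin 01); offset now 22 = byte 2 bit 6; 18 bits remain

Answer: value=9 offset=7
value=4 offset=11
value=393 offset=20
value=1 offset=22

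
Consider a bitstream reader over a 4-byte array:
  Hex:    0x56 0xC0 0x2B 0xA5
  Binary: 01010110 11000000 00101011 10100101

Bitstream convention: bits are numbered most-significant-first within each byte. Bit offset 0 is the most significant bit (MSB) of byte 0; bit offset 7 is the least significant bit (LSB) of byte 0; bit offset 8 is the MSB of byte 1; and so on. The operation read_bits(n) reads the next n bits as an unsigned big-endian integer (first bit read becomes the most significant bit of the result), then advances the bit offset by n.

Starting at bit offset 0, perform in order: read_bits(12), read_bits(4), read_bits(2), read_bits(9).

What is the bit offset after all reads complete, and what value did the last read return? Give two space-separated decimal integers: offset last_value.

Read 1: bits[0:12] width=12 -> value=1388 (bin 010101101100); offset now 12 = byte 1 bit 4; 20 bits remain
Read 2: bits[12:16] width=4 -> value=0 (bin 0000); offset now 16 = byte 2 bit 0; 16 bits remain
Read 3: bits[16:18] width=2 -> value=0 (bin 00); offset now 18 = byte 2 bit 2; 14 bits remain
Read 4: bits[18:27] width=9 -> value=349 (bin 101011101); offset now 27 = byte 3 bit 3; 5 bits remain

Answer: 27 349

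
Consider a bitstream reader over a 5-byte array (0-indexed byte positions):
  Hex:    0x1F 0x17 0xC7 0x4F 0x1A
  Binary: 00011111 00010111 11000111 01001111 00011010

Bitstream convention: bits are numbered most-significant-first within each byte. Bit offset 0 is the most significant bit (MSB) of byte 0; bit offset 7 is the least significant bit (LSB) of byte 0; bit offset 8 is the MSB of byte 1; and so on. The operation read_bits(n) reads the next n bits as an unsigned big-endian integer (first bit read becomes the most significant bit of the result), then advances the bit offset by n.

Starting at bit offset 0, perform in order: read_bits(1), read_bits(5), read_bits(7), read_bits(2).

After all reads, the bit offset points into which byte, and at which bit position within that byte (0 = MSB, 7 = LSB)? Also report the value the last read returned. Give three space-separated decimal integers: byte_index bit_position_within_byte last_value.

Read 1: bits[0:1] width=1 -> value=0 (bin 0); offset now 1 = byte 0 bit 1; 39 bits remain
Read 2: bits[1:6] width=5 -> value=7 (bin 00111); offset now 6 = byte 0 bit 6; 34 bits remain
Read 3: bits[6:13] width=7 -> value=98 (bin 1100010); offset now 13 = byte 1 bit 5; 27 bits remain
Read 4: bits[13:15] width=2 -> value=3 (bin 11); offset now 15 = byte 1 bit 7; 25 bits remain

Answer: 1 7 3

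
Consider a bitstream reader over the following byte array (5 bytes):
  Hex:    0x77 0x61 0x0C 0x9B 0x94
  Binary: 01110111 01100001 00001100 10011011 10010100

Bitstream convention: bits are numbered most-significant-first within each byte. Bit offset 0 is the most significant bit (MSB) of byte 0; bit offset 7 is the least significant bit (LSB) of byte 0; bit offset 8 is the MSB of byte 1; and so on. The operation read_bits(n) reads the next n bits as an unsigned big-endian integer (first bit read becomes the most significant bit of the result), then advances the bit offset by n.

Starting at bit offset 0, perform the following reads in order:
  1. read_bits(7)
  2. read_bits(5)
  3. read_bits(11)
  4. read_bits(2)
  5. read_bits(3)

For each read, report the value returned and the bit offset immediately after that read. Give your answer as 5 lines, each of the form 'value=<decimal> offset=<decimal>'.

Answer: value=59 offset=7
value=22 offset=12
value=134 offset=23
value=1 offset=25
value=1 offset=28

Derivation:
Read 1: bits[0:7] width=7 -> value=59 (bin 0111011); offset now 7 = byte 0 bit 7; 33 bits remain
Read 2: bits[7:12] width=5 -> value=22 (bin 10110); offset now 12 = byte 1 bit 4; 28 bits remain
Read 3: bits[12:23] width=11 -> value=134 (bin 00010000110); offset now 23 = byte 2 bit 7; 17 bits remain
Read 4: bits[23:25] width=2 -> value=1 (bin 01); offset now 25 = byte 3 bit 1; 15 bits remain
Read 5: bits[25:28] width=3 -> value=1 (bin 001); offset now 28 = byte 3 bit 4; 12 bits remain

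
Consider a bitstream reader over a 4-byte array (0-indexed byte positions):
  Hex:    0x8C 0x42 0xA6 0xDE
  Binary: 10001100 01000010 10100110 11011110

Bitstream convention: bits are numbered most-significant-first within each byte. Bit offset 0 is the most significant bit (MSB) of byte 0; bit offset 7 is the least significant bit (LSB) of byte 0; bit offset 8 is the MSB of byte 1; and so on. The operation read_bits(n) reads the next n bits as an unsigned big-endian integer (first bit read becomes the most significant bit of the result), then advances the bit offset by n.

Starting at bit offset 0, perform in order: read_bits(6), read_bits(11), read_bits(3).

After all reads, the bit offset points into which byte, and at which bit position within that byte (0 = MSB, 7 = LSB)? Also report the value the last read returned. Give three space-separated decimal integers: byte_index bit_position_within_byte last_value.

Read 1: bits[0:6] width=6 -> value=35 (bin 100011); offset now 6 = byte 0 bit 6; 26 bits remain
Read 2: bits[6:17] width=11 -> value=133 (bin 00010000101); offset now 17 = byte 2 bit 1; 15 bits remain
Read 3: bits[17:20] width=3 -> value=2 (bin 010); offset now 20 = byte 2 bit 4; 12 bits remain

Answer: 2 4 2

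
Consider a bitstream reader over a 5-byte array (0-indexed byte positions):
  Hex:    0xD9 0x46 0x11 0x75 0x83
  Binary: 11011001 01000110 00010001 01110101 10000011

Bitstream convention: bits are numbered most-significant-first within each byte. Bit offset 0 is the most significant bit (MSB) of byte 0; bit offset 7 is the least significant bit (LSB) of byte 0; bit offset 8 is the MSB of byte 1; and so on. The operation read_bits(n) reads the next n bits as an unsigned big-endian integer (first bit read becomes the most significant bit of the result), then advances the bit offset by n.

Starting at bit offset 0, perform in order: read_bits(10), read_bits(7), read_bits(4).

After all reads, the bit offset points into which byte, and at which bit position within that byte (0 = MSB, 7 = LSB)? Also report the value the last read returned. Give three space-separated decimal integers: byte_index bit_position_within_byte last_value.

Answer: 2 5 2

Derivation:
Read 1: bits[0:10] width=10 -> value=869 (bin 1101100101); offset now 10 = byte 1 bit 2; 30 bits remain
Read 2: bits[10:17] width=7 -> value=12 (bin 0001100); offset now 17 = byte 2 bit 1; 23 bits remain
Read 3: bits[17:21] width=4 -> value=2 (bin 0010); offset now 21 = byte 2 bit 5; 19 bits remain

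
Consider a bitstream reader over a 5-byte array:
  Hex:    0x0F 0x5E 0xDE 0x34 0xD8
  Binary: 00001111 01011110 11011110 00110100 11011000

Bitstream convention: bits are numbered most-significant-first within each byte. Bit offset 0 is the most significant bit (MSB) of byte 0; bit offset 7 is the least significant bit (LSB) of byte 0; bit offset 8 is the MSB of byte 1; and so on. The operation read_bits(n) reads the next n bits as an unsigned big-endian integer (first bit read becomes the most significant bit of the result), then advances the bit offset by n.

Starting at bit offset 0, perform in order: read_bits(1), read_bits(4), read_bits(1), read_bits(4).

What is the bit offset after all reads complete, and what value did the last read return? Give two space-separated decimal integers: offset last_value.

Read 1: bits[0:1] width=1 -> value=0 (bin 0); offset now 1 = byte 0 bit 1; 39 bits remain
Read 2: bits[1:5] width=4 -> value=1 (bin 0001); offset now 5 = byte 0 bit 5; 35 bits remain
Read 3: bits[5:6] width=1 -> value=1 (bin 1); offset now 6 = byte 0 bit 6; 34 bits remain
Read 4: bits[6:10] width=4 -> value=13 (bin 1101); offset now 10 = byte 1 bit 2; 30 bits remain

Answer: 10 13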